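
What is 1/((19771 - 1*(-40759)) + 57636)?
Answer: 1/118166 ≈ 8.4627e-6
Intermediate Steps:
1/((19771 - 1*(-40759)) + 57636) = 1/((19771 + 40759) + 57636) = 1/(60530 + 57636) = 1/118166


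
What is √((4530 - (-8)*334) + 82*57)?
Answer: 2*√2969 ≈ 108.98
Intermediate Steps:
√((4530 - (-8)*334) + 82*57) = √((4530 - 1*(-2672)) + 4674) = √((4530 + 2672) + 4674) = √(7202 + 4674) = √11876 = 2*√2969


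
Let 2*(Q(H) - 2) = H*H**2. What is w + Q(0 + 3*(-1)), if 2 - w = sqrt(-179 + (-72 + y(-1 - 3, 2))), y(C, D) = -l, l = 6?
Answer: -19/2 - I*sqrt(257) ≈ -9.5 - 16.031*I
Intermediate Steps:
y(C, D) = -6 (y(C, D) = -1*6 = -6)
Q(H) = 2 + H**3/2 (Q(H) = 2 + (H*H**2)/2 = 2 + H**3/2)
w = 2 - I*sqrt(257) (w = 2 - sqrt(-179 + (-72 - 6)) = 2 - sqrt(-179 - 78) = 2 - sqrt(-257) = 2 - I*sqrt(257) ≈ 2.0 - 16.031*I)
w + Q(0 + 3*(-1)) = (2 - I*sqrt(257)) + (2 + (0 + 3*(-1))**3/2) = (2 - I*sqrt(257)) + (2 + (0 - 3)**3/2) = (2 - I*sqrt(257)) + (2 + (1/2)*(-3)**3) = (2 - I*sqrt(257)) + (2 + (1/2)*(-27)) = (2 - I*sqrt(257)) + (2 - 27/2) = (2 - I*sqrt(257)) - 23/2 = -19/2 - I*sqrt(257)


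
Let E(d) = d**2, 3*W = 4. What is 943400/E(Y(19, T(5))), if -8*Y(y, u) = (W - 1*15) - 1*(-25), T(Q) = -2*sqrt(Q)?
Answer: 135849600/289 ≈ 4.7007e+5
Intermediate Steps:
W = 4/3 (W = (1/3)*4 = 4/3 ≈ 1.3333)
Y(y, u) = -17/12 (Y(y, u) = -((4/3 - 1*15) - 1*(-25))/8 = -((4/3 - 15) + 25)/8 = -(-41/3 + 25)/8 = -1/8*34/3 = -17/12)
943400/E(Y(19, T(5))) = 943400/((-17/12)**2) = 943400/(289/144) = 943400*(144/289) = 135849600/289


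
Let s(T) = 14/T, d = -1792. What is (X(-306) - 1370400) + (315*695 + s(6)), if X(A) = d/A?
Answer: -176174422/153 ≈ -1.1515e+6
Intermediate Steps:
X(A) = -1792/A
(X(-306) - 1370400) + (315*695 + s(6)) = (-1792/(-306) - 1370400) + (315*695 + 14/6) = (-1792*(-1/306) - 1370400) + (218925 + 14*(⅙)) = (896/153 - 1370400) + (218925 + 7/3) = -209670304/153 + 656782/3 = -176174422/153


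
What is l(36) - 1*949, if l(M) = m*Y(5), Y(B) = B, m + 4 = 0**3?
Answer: -969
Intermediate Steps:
m = -4 (m = -4 + 0**3 = -4 + 0 = -4)
l(M) = -20 (l(M) = -4*5 = -20)
l(36) - 1*949 = -20 - 1*949 = -20 - 949 = -969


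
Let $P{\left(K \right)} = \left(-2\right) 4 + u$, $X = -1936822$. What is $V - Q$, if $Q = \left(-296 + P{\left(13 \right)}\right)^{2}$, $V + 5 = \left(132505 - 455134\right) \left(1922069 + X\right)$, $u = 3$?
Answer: $4759655031$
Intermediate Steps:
$P{\left(K \right)} = -5$ ($P{\left(K \right)} = \left(-2\right) 4 + 3 = -8 + 3 = -5$)
$V = 4759745632$ ($V = -5 + \left(132505 - 455134\right) \left(1922069 - 1936822\right) = -5 - -4759745637 = -5 + 4759745637 = 4759745632$)
$Q = 90601$ ($Q = \left(-296 - 5\right)^{2} = \left(-301\right)^{2} = 90601$)
$V - Q = 4759745632 - 90601 = 4759655031$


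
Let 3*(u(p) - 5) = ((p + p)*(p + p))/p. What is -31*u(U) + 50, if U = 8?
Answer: -1307/3 ≈ -435.67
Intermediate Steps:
u(p) = 5 + 4*p/3 (u(p) = 5 + (((p + p)*(p + p))/p)/3 = 5 + (((2*p)*(2*p))/p)/3 = 5 + ((4*p**2)/p)/3 = 5 + (4*p)/3 = 5 + 4*p/3)
-31*u(U) + 50 = -31*(5 + (4/3)*8) + 50 = -31*(5 + 32/3) + 50 = -31*47/3 + 50 = -1457/3 + 50 = -1307/3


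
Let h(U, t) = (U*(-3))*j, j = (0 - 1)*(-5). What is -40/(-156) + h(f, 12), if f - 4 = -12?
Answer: 4690/39 ≈ 120.26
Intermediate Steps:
f = -8 (f = 4 - 12 = -8)
j = 5 (j = -1*(-5) = 5)
h(U, t) = -15*U (h(U, t) = (U*(-3))*5 = -3*U*5 = -15*U)
-40/(-156) + h(f, 12) = -40/(-156) - 15*(-8) = -1/156*(-40) + 120 = 10/39 + 120 = 4690/39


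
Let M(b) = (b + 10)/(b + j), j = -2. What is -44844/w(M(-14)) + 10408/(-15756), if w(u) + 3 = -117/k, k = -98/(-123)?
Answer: 5757520066/19281405 ≈ 298.60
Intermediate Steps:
k = 98/123 (k = -98*(-1/123) = 98/123 ≈ 0.79675)
M(b) = (10 + b)/(-2 + b) (M(b) = (b + 10)/(b - 2) = (10 + b)/(-2 + b))
w(u) = -14685/98 (w(u) = -3 - 117/98/123 = -3 - 117*123/98 = -3 - 14391/98 = -14685/98)
-44844/w(M(-14)) + 10408/(-15756) = -44844/(-14685/98) + 10408/(-15756) = -44844*(-98/14685) + 10408*(-1/15756) = 1464904/4895 - 2602/3939 = 5757520066/19281405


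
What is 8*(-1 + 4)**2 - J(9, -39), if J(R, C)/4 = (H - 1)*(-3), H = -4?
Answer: 12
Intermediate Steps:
J(R, C) = 60 (J(R, C) = 4*((-4 - 1)*(-3)) = 4*(-5*(-3)) = 4*15 = 60)
8*(-1 + 4)**2 - J(9, -39) = 8*(-1 + 4)**2 - 1*60 = 8*3**2 - 60 = 8*9 - 60 = 72 - 60 = 12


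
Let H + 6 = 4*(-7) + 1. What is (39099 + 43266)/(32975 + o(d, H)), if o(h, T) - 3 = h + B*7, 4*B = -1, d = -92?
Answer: 17340/6923 ≈ 2.5047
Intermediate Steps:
B = -1/4 (B = (1/4)*(-1) = -1/4 ≈ -0.25000)
H = -33 (H = -6 + (4*(-7) + 1) = -6 + (-28 + 1) = -6 - 27 = -33)
o(h, T) = 5/4 + h (o(h, T) = 3 + (h - 1/4*7) = 3 + (h - 7/4) = 3 + (-7/4 + h) = 5/4 + h)
(39099 + 43266)/(32975 + o(d, H)) = (39099 + 43266)/(32975 + (5/4 - 92)) = 82365/(32975 - 363/4) = 82365/(131537/4) = 82365*(4/131537) = 17340/6923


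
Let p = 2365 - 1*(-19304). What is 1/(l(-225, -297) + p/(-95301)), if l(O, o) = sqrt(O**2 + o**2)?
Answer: 229453041/140103208379297 + 9082280601*sqrt(1714)/140103208379297 ≈ 0.0026855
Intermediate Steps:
p = 21669 (p = 2365 + 19304 = 21669)
1/(l(-225, -297) + p/(-95301)) = 1/(sqrt((-225)**2 + (-297)**2) + 21669/(-95301)) = 1/(sqrt(50625 + 88209) + 21669*(-1/95301)) = 1/(sqrt(138834) - 7223/31767) = 1/(9*sqrt(1714) - 7223/31767) = 1/(-7223/31767 + 9*sqrt(1714))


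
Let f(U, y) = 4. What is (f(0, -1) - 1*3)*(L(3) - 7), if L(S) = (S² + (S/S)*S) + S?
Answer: 8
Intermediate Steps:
L(S) = S² + 2*S (L(S) = (S² + 1*S) + S = (S² + S) + S = (S + S²) + S = S² + 2*S)
(f(0, -1) - 1*3)*(L(3) - 7) = (4 - 1*3)*(3*(2 + 3) - 7) = (4 - 3)*(3*5 - 7) = 1*(15 - 7) = 1*8 = 8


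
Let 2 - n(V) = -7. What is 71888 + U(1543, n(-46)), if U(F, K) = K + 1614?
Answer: 73511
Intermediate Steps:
n(V) = 9 (n(V) = 2 - 1*(-7) = 2 + 7 = 9)
U(F, K) = 1614 + K
71888 + U(1543, n(-46)) = 71888 + (1614 + 9) = 71888 + 1623 = 73511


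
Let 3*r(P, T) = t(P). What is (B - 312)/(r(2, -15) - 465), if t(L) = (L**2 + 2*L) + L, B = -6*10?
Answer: 1116/1385 ≈ 0.80578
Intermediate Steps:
B = -60
t(L) = L**2 + 3*L
r(P, T) = P*(3 + P)/3 (r(P, T) = (P*(3 + P))/3 = P*(3 + P)/3)
(B - 312)/(r(2, -15) - 465) = (-60 - 312)/((1/3)*2*(3 + 2) - 465) = -372/((1/3)*2*5 - 465) = -372/(10/3 - 465) = -372/(-1385/3) = -372*(-3/1385) = 1116/1385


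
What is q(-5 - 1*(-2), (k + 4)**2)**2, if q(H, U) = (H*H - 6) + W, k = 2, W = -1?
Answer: 4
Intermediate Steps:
q(H, U) = -7 + H**2 (q(H, U) = (H*H - 6) - 1 = (H**2 - 6) - 1 = (-6 + H**2) - 1 = -7 + H**2)
q(-5 - 1*(-2), (k + 4)**2)**2 = (-7 + (-5 - 1*(-2))**2)**2 = (-7 + (-5 + 2)**2)**2 = (-7 + (-3)**2)**2 = (-7 + 9)**2 = 2**2 = 4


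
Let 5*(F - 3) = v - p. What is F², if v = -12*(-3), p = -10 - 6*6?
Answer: 9409/25 ≈ 376.36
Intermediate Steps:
p = -46 (p = -10 - 36 = -46)
v = 36
F = 97/5 (F = 3 + (36 - 1*(-46))/5 = 3 + (36 + 46)/5 = 3 + (⅕)*82 = 3 + 82/5 = 97/5 ≈ 19.400)
F² = (97/5)² = 9409/25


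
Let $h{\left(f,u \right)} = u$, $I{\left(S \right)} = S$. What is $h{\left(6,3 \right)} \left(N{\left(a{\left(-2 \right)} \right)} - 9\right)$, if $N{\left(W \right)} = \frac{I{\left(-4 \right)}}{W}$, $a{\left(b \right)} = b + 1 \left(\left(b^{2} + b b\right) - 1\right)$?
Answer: $- \frac{147}{5} \approx -29.4$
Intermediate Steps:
$a{\left(b \right)} = -1 + b + 2 b^{2}$ ($a{\left(b \right)} = b + 1 \left(\left(b^{2} + b^{2}\right) - 1\right) = b + 1 \left(2 b^{2} - 1\right) = b + 1 \left(-1 + 2 b^{2}\right) = b + \left(-1 + 2 b^{2}\right) = -1 + b + 2 b^{2}$)
$N{\left(W \right)} = - \frac{4}{W}$
$h{\left(6,3 \right)} \left(N{\left(a{\left(-2 \right)} \right)} - 9\right) = 3 \left(- \frac{4}{-1 - 2 + 2 \left(-2\right)^{2}} - 9\right) = 3 \left(- \frac{4}{-1 - 2 + 2 \cdot 4} - 9\right) = 3 \left(- \frac{4}{-1 - 2 + 8} - 9\right) = 3 \left(- \frac{4}{5} - 9\right) = 3 \left(- \frac{49}{5}\right) = - \frac{147}{5}$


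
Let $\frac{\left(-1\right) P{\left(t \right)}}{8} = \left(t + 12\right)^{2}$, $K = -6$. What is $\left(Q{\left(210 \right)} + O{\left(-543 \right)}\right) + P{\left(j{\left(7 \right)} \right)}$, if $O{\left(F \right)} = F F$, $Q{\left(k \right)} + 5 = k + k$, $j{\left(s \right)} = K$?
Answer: $294976$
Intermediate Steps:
$j{\left(s \right)} = -6$
$Q{\left(k \right)} = -5 + 2 k$ ($Q{\left(k \right)} = -5 + \left(k + k\right) = -5 + 2 k$)
$P{\left(t \right)} = - 8 \left(12 + t\right)^{2}$ ($P{\left(t \right)} = - 8 \left(t + 12\right)^{2} = - 8 \left(12 + t\right)^{2}$)
$O{\left(F \right)} = F^{2}$
$\left(Q{\left(210 \right)} + O{\left(-543 \right)}\right) + P{\left(j{\left(7 \right)} \right)} = \left(\left(-5 + 2 \cdot 210\right) + \left(-543\right)^{2}\right) - 8 \left(12 - 6\right)^{2} = \left(\left(-5 + 420\right) + 294849\right) - 8 \cdot 6^{2} = \left(415 + 294849\right) - 288 = 295264 - 288 = 294976$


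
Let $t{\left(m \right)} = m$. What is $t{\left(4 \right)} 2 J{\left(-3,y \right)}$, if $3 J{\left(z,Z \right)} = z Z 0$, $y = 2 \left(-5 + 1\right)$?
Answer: $0$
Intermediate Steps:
$y = -8$ ($y = 2 \left(-4\right) = -8$)
$J{\left(z,Z \right)} = 0$ ($J{\left(z,Z \right)} = \frac{z Z 0}{3} = \frac{Z z 0}{3} = \frac{1}{3} \cdot 0 = 0$)
$t{\left(4 \right)} 2 J{\left(-3,y \right)} = 4 \cdot 2 \cdot 0 = 8 \cdot 0 = 0$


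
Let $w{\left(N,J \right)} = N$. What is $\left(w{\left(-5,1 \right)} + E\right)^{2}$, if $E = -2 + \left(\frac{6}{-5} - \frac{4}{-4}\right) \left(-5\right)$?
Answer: $36$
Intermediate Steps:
$E = -1$ ($E = -2 + \left(6 \left(- \frac{1}{5}\right) - -1\right) \left(-5\right) = -2 + \left(- \frac{6}{5} + 1\right) \left(-5\right) = -2 - -1 = -2 + 1 = -1$)
$\left(w{\left(-5,1 \right)} + E\right)^{2} = \left(-5 - 1\right)^{2} = \left(-6\right)^{2} = 36$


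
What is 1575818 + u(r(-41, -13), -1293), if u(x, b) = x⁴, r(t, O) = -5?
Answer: 1576443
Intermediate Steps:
1575818 + u(r(-41, -13), -1293) = 1575818 + (-5)⁴ = 1575818 + 625 = 1576443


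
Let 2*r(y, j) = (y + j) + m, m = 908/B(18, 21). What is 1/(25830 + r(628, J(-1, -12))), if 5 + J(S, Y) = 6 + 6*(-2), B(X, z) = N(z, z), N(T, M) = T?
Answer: 42/1098725 ≈ 3.8226e-5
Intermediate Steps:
B(X, z) = z
J(S, Y) = -11 (J(S, Y) = -5 + (6 + 6*(-2)) = -5 + (6 - 12) = -5 - 6 = -11)
m = 908/21 ≈ 43.238
r(y, j) = 454/21 + j/2 + y/2 (r(y, j) = ((y + j) + 908/21)/2 = ((j + y) + 908/21)/2 = (908/21 + j + y)/2 = 454/21 + j/2 + y/2)
1/(25830 + r(628, J(-1, -12))) = 1/(25830 + (454/21 + (1/2)*(-11) + (1/2)*628)) = 1/(25830 + (454/21 - 11/2 + 314)) = 1/(25830 + 13865/42) = 1/(1098725/42) = 42/1098725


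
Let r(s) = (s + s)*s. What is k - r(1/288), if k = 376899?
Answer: 15630755327/41472 ≈ 3.7690e+5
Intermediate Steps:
r(s) = 2*s² (r(s) = (2*s)*s = 2*s²)
k - r(1/288) = 376899 - 2*(1/288)² = 376899 - 2/82944 = 376899 - 1*1/41472 = 376899 - 1/41472 = 15630755327/41472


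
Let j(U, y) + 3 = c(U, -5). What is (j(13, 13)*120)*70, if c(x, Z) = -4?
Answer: -58800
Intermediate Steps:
j(U, y) = -7 (j(U, y) = -3 - 4 = -7)
(j(13, 13)*120)*70 = -7*120*70 = -840*70 = -58800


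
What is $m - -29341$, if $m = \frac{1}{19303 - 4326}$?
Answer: $\frac{439440158}{14977} \approx 29341.0$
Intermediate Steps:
$m = \frac{1}{14977} \approx 6.6769 \cdot 10^{-5}$
$m - -29341 = \frac{1}{14977} - -29341 = \frac{1}{14977} + 29341 = \frac{439440158}{14977}$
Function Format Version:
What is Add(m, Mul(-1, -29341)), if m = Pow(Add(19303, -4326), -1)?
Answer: Rational(439440158, 14977) ≈ 29341.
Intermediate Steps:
m = Rational(1, 14977) (m = Pow(14977, -1) = Rational(1, 14977) ≈ 6.6769e-5)
Add(m, Mul(-1, -29341)) = Add(Rational(1, 14977), Mul(-1, -29341)) = Add(Rational(1, 14977), 29341) = Rational(439440158, 14977)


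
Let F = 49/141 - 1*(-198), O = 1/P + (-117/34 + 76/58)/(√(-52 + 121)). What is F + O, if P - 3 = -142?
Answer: 3887272/19599 - 2101*√69/68034 ≈ 198.08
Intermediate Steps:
P = -139 (P = 3 - 142 = -139)
O = -1/139 - 2101*√69/68034 (O = 1/(-139) + (-117/34 + 76/58)/(√(-52 + 121)) = 1*(-1/139) + (-117*1/34 + 76*(1/58))/(√69) = -1/139 + (-117/34 + 38/29)*(√69/69) = -1/139 - 2101*√69/68034 ≈ -0.26372)
F = 27967/141 (F = 49*(1/141) + 198 = 49/141 + 198 = 27967/141 ≈ 198.35)
F + O = 27967/141 + (-1/139 - 2101*√69/68034) = 3887272/19599 - 2101*√69/68034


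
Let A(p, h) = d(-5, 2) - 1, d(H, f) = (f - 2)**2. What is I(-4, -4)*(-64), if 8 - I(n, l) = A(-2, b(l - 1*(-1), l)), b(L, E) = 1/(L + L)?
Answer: -576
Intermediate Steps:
d(H, f) = (-2 + f)**2
b(L, E) = 1/(2*L)
A(p, h) = -1 (A(p, h) = (-2 + 2)**2 - 1 = 0**2 - 1 = 0 - 1 = -1)
I(n, l) = 9 (I(n, l) = 8 - 1*(-1) = 8 + 1 = 9)
I(-4, -4)*(-64) = 9*(-64) = -576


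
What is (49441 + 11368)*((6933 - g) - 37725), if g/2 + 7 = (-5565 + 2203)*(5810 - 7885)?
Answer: -850296990102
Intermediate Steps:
g = 13952286 (g = -14 + 2*((-5565 + 2203)*(5810 - 7885)) = -14 + 2*(-3362*(-2075)) = -14 + 2*6976150 = -14 + 13952300 = 13952286)
(49441 + 11368)*((6933 - g) - 37725) = (49441 + 11368)*((6933 - 1*13952286) - 37725) = 60809*((6933 - 13952286) - 37725) = 60809*(-13945353 - 37725) = 60809*(-13983078) = -850296990102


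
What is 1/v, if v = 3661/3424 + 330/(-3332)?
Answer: 2852192/2767133 ≈ 1.0307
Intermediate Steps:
v = 2767133/2852192 (v = 3661*(1/3424) + 330*(-1/3332) = 3661/3424 - 165/1666 = 2767133/2852192 ≈ 0.97018)
1/v = 1/(2767133/2852192) = 2852192/2767133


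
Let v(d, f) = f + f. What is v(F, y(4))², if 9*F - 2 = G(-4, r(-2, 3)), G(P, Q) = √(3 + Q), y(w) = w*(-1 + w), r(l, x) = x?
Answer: 576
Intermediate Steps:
F = 2/9 + √6/9 (F = 2/9 + √(3 + 3)/9 = 2/9 + √6/9 ≈ 0.49439)
v(d, f) = 2*f
v(F, y(4))² = (2*(4*(-1 + 4)))² = (2*(4*3))² = (2*12)² = 24² = 576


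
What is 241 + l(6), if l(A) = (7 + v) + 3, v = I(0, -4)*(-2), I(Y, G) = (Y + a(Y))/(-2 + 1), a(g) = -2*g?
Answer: 251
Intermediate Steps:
I(Y, G) = Y (I(Y, G) = (Y - 2*Y)/(-2 + 1) = -Y/(-1) = -Y*(-1) = Y)
v = 0 (v = 0*(-2) = 0)
l(A) = 10 (l(A) = (7 + 0) + 3 = 7 + 3 = 10)
241 + l(6) = 241 + 10 = 251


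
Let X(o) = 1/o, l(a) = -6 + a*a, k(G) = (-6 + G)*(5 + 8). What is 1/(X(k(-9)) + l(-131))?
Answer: 195/3345224 ≈ 5.8292e-5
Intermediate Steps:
k(G) = -78 + 13*G (k(G) = (-6 + G)*13 = -78 + 13*G)
l(a) = -6 + a²
1/(X(k(-9)) + l(-131)) = 1/(1/(-78 + 13*(-9)) + (-6 + (-131)²)) = 1/(1/(-78 - 117) + (-6 + 17161)) = 1/(1/(-195) + 17155) = 1/(-1/195 + 17155) = 1/(3345224/195) = 195/3345224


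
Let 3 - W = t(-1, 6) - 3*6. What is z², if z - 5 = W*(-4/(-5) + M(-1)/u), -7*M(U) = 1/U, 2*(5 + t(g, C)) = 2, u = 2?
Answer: 140625/196 ≈ 717.47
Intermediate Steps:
t(g, C) = -4 (t(g, C) = -5 + (½)*2 = -5 + 1 = -4)
M(U) = -1/(7*U)
W = 25 (W = 3 - (-4 - 3*6) = 3 - (-4 - 18) = 3 - 1*(-22) = 3 + 22 = 25)
z = 375/14 (z = 5 + 25*(-4/(-5) - ⅐/(-1)/2) = 5 + 25*(-4*(-⅕) - ⅐*(-1)*(½)) = 5 + 25*(⅘ + (⅐)*(½)) = 5 + 25*(⅘ + 1/14) = 5 + 25*(61/70) = 5 + 305/14 = 375/14 ≈ 26.786)
z² = (375/14)² = 140625/196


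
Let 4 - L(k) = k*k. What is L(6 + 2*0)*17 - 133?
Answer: -677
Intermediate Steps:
L(k) = 4 - k**2 (L(k) = 4 - k*k = 4 - k**2)
L(6 + 2*0)*17 - 133 = (4 - (6 + 2*0)**2)*17 - 133 = (4 - (6 + 0)**2)*17 - 133 = (4 - 1*6**2)*17 - 133 = (4 - 1*36)*17 - 133 = (4 - 36)*17 - 133 = -32*17 - 133 = -544 - 133 = -677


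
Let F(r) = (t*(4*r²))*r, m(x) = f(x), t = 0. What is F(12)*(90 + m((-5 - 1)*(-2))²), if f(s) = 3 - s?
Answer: 0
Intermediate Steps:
m(x) = 3 - x
F(r) = 0 (F(r) = (0*(4*r²))*r = 0*r = 0)
F(12)*(90 + m((-5 - 1)*(-2))²) = 0*(90 + (3 - (-5 - 1)*(-2))²) = 0*(90 + (3 - (-6)*(-2))²) = 0*(90 + (3 - 1*12)²) = 0*(90 + (3 - 12)²) = 0*(90 + (-9)²) = 0*(90 + 81) = 0*171 = 0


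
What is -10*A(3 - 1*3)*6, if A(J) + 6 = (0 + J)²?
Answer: 360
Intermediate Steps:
A(J) = -6 + J² (A(J) = -6 + (0 + J)² = -6 + J²)
-10*A(3 - 1*3)*6 = -10*(-6 + (3 - 1*3)²)*6 = -10*(-6 + (3 - 3)²)*6 = -10*(-6 + 0²)*6 = -10*(-6 + 0)*6 = -10*(-6)*6 = 60*6 = 360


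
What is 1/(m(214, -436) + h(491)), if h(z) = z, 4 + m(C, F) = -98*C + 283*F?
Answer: -1/143873 ≈ -6.9506e-6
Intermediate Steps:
m(C, F) = -4 - 98*C + 283*F (m(C, F) = -4 + (-98*C + 283*F) = -4 - 98*C + 283*F)
1/(m(214, -436) + h(491)) = 1/((-4 - 98*214 + 283*(-436)) + 491) = 1/((-4 - 20972 - 123388) + 491) = 1/(-144364 + 491) = 1/(-143873) = -1/143873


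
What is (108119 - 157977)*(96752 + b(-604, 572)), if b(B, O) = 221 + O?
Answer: -4863398610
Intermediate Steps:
(108119 - 157977)*(96752 + b(-604, 572)) = (108119 - 157977)*(96752 + (221 + 572)) = -49858*(96752 + 793) = -49858*97545 = -4863398610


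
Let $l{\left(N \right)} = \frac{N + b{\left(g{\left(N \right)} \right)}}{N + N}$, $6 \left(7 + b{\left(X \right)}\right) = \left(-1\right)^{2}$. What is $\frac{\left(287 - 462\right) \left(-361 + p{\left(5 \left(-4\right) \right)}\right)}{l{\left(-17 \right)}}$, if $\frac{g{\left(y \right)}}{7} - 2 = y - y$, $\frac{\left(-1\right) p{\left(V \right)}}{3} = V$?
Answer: $\frac{10745700}{143} \approx 75145.0$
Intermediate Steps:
$p{\left(V \right)} = - 3 V$
$g{\left(y \right)} = 14$ ($g{\left(y \right)} = 14 + 7 \left(y - y\right) = 14 + 7 \cdot 0 = 14 + 0 = 14$)
$b{\left(X \right)} = - \frac{41}{6}$ ($b{\left(X \right)} = -7 + \frac{\left(-1\right)^{2}}{6} = -7 + \frac{1}{6} \cdot 1 = -7 + \frac{1}{6} = - \frac{41}{6}$)
$l{\left(N \right)} = \frac{- \frac{41}{6} + N}{2 N}$ ($l{\left(N \right)} = \frac{N - \frac{41}{6}}{N + N} = \frac{- \frac{41}{6} + N}{2 N}$)
$\frac{\left(287 - 462\right) \left(-361 + p{\left(5 \left(-4\right) \right)}\right)}{l{\left(-17 \right)}} = \frac{\left(287 - 462\right) \left(-361 - 3 \cdot 5 \left(-4\right)\right)}{\frac{1}{12} \frac{1}{-17} \left(-41 + 6 \left(-17\right)\right)} = \frac{\left(-175\right) \left(-361 - -60\right)}{\frac{1}{12} \left(- \frac{1}{17}\right) \left(-41 - 102\right)} = \frac{\left(-175\right) \left(-361 + 60\right)}{\frac{1}{12} \left(- \frac{1}{17}\right) \left(-143\right)} = \frac{\left(-175\right) \left(-301\right)}{\frac{143}{204}} = 52675 \cdot \frac{204}{143} = \frac{10745700}{143}$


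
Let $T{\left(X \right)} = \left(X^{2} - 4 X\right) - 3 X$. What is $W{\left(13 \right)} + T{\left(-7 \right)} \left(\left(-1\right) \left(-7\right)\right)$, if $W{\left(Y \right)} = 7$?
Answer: $693$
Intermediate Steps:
$T{\left(X \right)} = X^{2} - 7 X$
$W{\left(13 \right)} + T{\left(-7 \right)} \left(\left(-1\right) \left(-7\right)\right) = 7 + - 7 \left(-7 - 7\right) \left(\left(-1\right) \left(-7\right)\right) = 7 + \left(-7\right) \left(-14\right) 7 = 7 + 98 \cdot 7 = 7 + 686 = 693$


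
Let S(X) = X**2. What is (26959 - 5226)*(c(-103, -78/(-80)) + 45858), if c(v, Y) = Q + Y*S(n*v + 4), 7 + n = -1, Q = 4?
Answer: 77620104956/5 ≈ 1.5524e+10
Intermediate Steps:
n = -8 (n = -7 - 1 = -8)
c(v, Y) = 4 + Y*(4 - 8*v)**2 (c(v, Y) = 4 + Y*(-8*v + 4)**2 = 4 + Y*(4 - 8*v)**2)
(26959 - 5226)*(c(-103, -78/(-80)) + 45858) = (26959 - 5226)*((4 + 16*(-78/(-80))*(-1 + 2*(-103))**2) + 45858) = 21733*((4 + 16*(-78*(-1/80))*(-1 - 206)**2) + 45858) = 21733*((4 + 16*(39/40)*(-207)**2) + 45858) = 21733*((4 + 16*(39/40)*42849) + 45858) = 21733*((4 + 3342222/5) + 45858) = 21733*(3342242/5 + 45858) = 21733*(3571532/5) = 77620104956/5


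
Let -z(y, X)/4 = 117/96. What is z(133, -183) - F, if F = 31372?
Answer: -251015/8 ≈ -31377.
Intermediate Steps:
z(y, X) = -39/8 (z(y, X) = -468/96 = -4*39/32 = -39/8)
z(133, -183) - F = -39/8 - 1*31372 = -39/8 - 31372 = -251015/8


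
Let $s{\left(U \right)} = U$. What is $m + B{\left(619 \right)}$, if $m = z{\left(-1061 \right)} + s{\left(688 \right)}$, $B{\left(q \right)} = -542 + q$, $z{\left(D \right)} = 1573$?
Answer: $2338$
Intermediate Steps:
$m = 2261$ ($m = 1573 + 688 = 2261$)
$m + B{\left(619 \right)} = 2261 + \left(-542 + 619\right) = 2261 + 77 = 2338$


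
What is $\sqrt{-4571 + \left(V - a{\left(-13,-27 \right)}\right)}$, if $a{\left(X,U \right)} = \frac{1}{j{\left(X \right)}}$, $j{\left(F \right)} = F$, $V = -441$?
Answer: $\frac{i \sqrt{847015}}{13} \approx 70.795 i$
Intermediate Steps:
$a{\left(X,U \right)} = \frac{1}{X}$
$\sqrt{-4571 + \left(V - a{\left(-13,-27 \right)}\right)} = \sqrt{-4571 - \frac{5732}{13}} = \sqrt{- \frac{65155}{13}} = \frac{i \sqrt{847015}}{13}$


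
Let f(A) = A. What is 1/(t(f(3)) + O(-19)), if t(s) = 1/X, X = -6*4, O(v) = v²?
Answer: 24/8663 ≈ 0.0027704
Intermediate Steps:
X = -24
t(s) = -1/24 (t(s) = 1/(-24) = -1/24)
1/(t(f(3)) + O(-19)) = 1/(-1/24 + (-19)²) = 1/(-1/24 + 361) = 1/(8663/24) = 24/8663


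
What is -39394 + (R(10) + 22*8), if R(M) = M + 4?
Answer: -39204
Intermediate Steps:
R(M) = 4 + M
-39394 + (R(10) + 22*8) = -39394 + ((4 + 10) + 22*8) = -39394 + (14 + 176) = -39394 + 190 = -39204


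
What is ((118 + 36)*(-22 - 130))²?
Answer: 547934464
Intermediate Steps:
((118 + 36)*(-22 - 130))² = (154*(-152))² = (-23408)² = 547934464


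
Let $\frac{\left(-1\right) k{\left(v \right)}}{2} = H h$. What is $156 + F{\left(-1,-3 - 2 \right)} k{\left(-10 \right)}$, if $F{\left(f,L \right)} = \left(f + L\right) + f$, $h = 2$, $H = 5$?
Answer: $296$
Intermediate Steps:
$k{\left(v \right)} = -20$ ($k{\left(v \right)} = - 2 \cdot 5 \cdot 2 = \left(-2\right) 10 = -20$)
$F{\left(f,L \right)} = L + 2 f$ ($F{\left(f,L \right)} = \left(L + f\right) + f = L + 2 f$)
$156 + F{\left(-1,-3 - 2 \right)} k{\left(-10 \right)} = 156 + \left(\left(-3 - 2\right) + 2 \left(-1\right)\right) \left(-20\right) = 156 + \left(-5 - 2\right) \left(-20\right) = 156 - -140 = 156 + 140 = 296$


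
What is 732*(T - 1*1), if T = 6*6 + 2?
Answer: 27084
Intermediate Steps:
T = 38 (T = 36 + 2 = 38)
732*(T - 1*1) = 732*(38 - 1*1) = 732*(38 - 1) = 732*37 = 27084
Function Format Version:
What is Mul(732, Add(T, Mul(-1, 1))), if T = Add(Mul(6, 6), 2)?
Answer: 27084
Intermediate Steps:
T = 38 (T = Add(36, 2) = 38)
Mul(732, Add(T, Mul(-1, 1))) = Mul(732, Add(38, Mul(-1, 1))) = Mul(732, Add(38, -1)) = Mul(732, 37) = 27084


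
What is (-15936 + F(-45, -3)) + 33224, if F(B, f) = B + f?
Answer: 17240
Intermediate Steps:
(-15936 + F(-45, -3)) + 33224 = (-15936 + (-45 - 3)) + 33224 = (-15936 - 48) + 33224 = -15984 + 33224 = 17240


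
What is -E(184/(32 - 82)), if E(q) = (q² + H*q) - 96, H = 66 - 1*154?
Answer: -150864/625 ≈ -241.38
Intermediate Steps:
H = -88 (H = 66 - 154 = -88)
E(q) = -96 + q² - 88*q (E(q) = (q² - 88*q) - 96 = -96 + q² - 88*q)
-E(184/(32 - 82)) = -(-96 + (184/(32 - 82))² - 16192/(32 - 82)) = -(-96 + (184/(-50))² - 16192/(-50)) = -(-96 + (184*(-1/50))² - 16192*(-1)/50) = -(-96 + (-92/25)² - 88*(-92/25)) = -(-96 + 8464/625 + 8096/25) = -1*150864/625 = -150864/625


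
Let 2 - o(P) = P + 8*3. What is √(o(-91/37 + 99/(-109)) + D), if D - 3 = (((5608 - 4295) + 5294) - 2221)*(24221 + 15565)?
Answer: 3*√315364498033751/4033 ≈ 13210.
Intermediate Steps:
o(P) = -22 - P (o(P) = 2 - (P + 8*3) = 2 - (P + 24) = 2 - (24 + P) = 2 + (-24 - P) = -22 - P)
D = 174501399 (D = 3 + (((5608 - 4295) + 5294) - 2221)*(24221 + 15565) = 3 + ((1313 + 5294) - 2221)*39786 = 3 + (6607 - 2221)*39786 = 3 + 4386*39786 = 3 + 174501396 = 174501399)
√(o(-91/37 + 99/(-109)) + D) = √((-22 - (-91/37 + 99/(-109))) + 174501399) = √((-22 - (-91*1/37 + 99*(-1/109))) + 174501399) = √((-22 - (-91/37 - 99/109)) + 174501399) = √((-22 - 1*(-13582/4033)) + 174501399) = √((-22 + 13582/4033) + 174501399) = √(-75144/4033 + 174501399) = √(703764067023/4033) = 3*√315364498033751/4033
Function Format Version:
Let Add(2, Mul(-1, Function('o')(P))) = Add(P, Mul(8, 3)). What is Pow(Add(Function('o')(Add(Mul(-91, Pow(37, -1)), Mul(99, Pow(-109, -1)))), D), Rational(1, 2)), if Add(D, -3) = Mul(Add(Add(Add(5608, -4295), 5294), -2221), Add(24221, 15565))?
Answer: Mul(Rational(3, 4033), Pow(315364498033751, Rational(1, 2))) ≈ 13210.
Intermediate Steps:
Function('o')(P) = Add(-22, Mul(-1, P)) (Function('o')(P) = Add(2, Mul(-1, Add(P, Mul(8, 3)))) = Add(2, Mul(-1, Add(P, 24))) = Add(2, Mul(-1, Add(24, P))) = Add(2, Add(-24, Mul(-1, P))) = Add(-22, Mul(-1, P)))
D = 174501399 (D = Add(3, Mul(Add(Add(Add(5608, -4295), 5294), -2221), Add(24221, 15565))) = Add(3, Mul(Add(Add(1313, 5294), -2221), 39786)) = Add(3, Mul(Add(6607, -2221), 39786)) = Add(3, Mul(4386, 39786)) = Add(3, 174501396) = 174501399)
Pow(Add(Function('o')(Add(Mul(-91, Pow(37, -1)), Mul(99, Pow(-109, -1)))), D), Rational(1, 2)) = Pow(Add(Add(-22, Mul(-1, Add(Mul(-91, Pow(37, -1)), Mul(99, Pow(-109, -1))))), 174501399), Rational(1, 2)) = Pow(Add(Add(-22, Mul(-1, Add(Mul(-91, Rational(1, 37)), Mul(99, Rational(-1, 109))))), 174501399), Rational(1, 2)) = Pow(Add(Add(-22, Mul(-1, Add(Rational(-91, 37), Rational(-99, 109)))), 174501399), Rational(1, 2)) = Pow(Add(Add(-22, Mul(-1, Rational(-13582, 4033))), 174501399), Rational(1, 2)) = Pow(Add(Add(-22, Rational(13582, 4033)), 174501399), Rational(1, 2)) = Pow(Add(Rational(-75144, 4033), 174501399), Rational(1, 2)) = Pow(Rational(703764067023, 4033), Rational(1, 2)) = Mul(Rational(3, 4033), Pow(315364498033751, Rational(1, 2)))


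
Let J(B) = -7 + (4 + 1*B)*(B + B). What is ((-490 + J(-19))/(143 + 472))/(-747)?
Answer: -73/459405 ≈ -0.00015890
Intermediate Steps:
J(B) = -7 + 2*B*(4 + B) (J(B) = -7 + (4 + B)*(2*B) = -7 + 2*B*(4 + B))
((-490 + J(-19))/(143 + 472))/(-747) = ((-490 + (-7 + 2*(-19)² + 8*(-19)))/(143 + 472))/(-747) = ((-490 + (-7 + 2*361 - 152))/615)*(-1/747) = ((-490 + (-7 + 722 - 152))*(1/615))*(-1/747) = ((-490 + 563)*(1/615))*(-1/747) = (73*(1/615))*(-1/747) = (73/615)*(-1/747) = -73/459405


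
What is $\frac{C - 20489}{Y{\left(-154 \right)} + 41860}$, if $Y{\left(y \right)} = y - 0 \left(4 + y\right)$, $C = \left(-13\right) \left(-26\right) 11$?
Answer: $- \frac{16771}{41706} \approx -0.40212$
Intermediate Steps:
$C = 3718$ ($C = 338 \cdot 11 = 3718$)
$Y{\left(y \right)} = y$ ($Y{\left(y \right)} = y - 0 = y + 0 = y$)
$\frac{C - 20489}{Y{\left(-154 \right)} + 41860} = \frac{3718 - 20489}{-154 + 41860} = - \frac{16771}{41706}$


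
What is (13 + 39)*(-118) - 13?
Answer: -6149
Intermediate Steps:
(13 + 39)*(-118) - 13 = 52*(-118) - 13 = -6136 - 13 = -6149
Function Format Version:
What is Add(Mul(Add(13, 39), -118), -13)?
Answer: -6149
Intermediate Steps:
Add(Mul(Add(13, 39), -118), -13) = Add(Mul(52, -118), -13) = Add(-6136, -13) = -6149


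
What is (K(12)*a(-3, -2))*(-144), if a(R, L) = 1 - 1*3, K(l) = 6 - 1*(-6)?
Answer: 3456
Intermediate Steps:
K(l) = 12 (K(l) = 6 + 6 = 12)
a(R, L) = -2 (a(R, L) = 1 - 3 = -2)
(K(12)*a(-3, -2))*(-144) = (12*(-2))*(-144) = -24*(-144) = 3456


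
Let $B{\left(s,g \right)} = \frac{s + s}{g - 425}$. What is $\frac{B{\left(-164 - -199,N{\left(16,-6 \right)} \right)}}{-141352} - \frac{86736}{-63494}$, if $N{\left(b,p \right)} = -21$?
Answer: $\frac{1367025349673}{1000712933512} \approx 1.3661$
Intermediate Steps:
$B{\left(s,g \right)} = \frac{2 s}{-425 + g}$
$\frac{B{\left(-164 - -199,N{\left(16,-6 \right)} \right)}}{-141352} - \frac{86736}{-63494} = \frac{2 \left(-164 - -199\right) \frac{1}{-425 - 21}}{-141352} - \frac{86736}{-63494} = \frac{2 \left(-164 + 199\right)}{-446} \left(- \frac{1}{141352}\right) - - \frac{43368}{31747} = 2 \cdot 35 \left(- \frac{1}{446}\right) \left(- \frac{1}{141352}\right) + \frac{43368}{31747} = \left(- \frac{35}{223}\right) \left(- \frac{1}{141352}\right) + \frac{43368}{31747} = \frac{35}{31521496} + \frac{43368}{31747} = \frac{1367025349673}{1000712933512}$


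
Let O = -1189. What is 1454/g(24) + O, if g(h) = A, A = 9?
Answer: -9247/9 ≈ -1027.4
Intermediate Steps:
g(h) = 9
1454/g(24) + O = 1454/9 - 1189 = -9247/9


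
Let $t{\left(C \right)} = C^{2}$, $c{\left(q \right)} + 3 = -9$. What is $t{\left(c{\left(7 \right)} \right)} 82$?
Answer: $11808$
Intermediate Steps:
$c{\left(q \right)} = -12$ ($c{\left(q \right)} = -3 - 9 = -12$)
$t{\left(c{\left(7 \right)} \right)} 82 = \left(-12\right)^{2} \cdot 82 = 144 \cdot 82 = 11808$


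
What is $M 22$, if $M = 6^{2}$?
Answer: $792$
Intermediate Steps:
$M = 36$
$M 22 = 36 \cdot 22 = 792$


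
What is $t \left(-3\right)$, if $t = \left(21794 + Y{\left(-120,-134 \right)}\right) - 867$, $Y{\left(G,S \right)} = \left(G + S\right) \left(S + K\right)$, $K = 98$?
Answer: $-90213$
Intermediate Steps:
$Y{\left(G,S \right)} = \left(98 + S\right) \left(G + S\right)$ ($Y{\left(G,S \right)} = \left(G + S\right) \left(S + 98\right) = \left(G + S\right) \left(98 + S\right) = \left(98 + S\right) \left(G + S\right)$)
$t = 30071$ ($t = \left(21794 + \left(\left(-134\right)^{2} + 98 \left(-120\right) + 98 \left(-134\right) - -16080\right)\right) - 867 = \left(21794 + \left(17956 - 11760 - 13132 + 16080\right)\right) - 867 = \left(21794 + 9144\right) - 867 = 30938 - 867 = 30071$)
$t \left(-3\right) = 30071 \left(-3\right) = -90213$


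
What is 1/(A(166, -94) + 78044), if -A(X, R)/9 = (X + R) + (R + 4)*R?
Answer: 1/1256 ≈ 0.00079618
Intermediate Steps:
A(X, R) = -9*R - 9*X - 9*R*(4 + R) (A(X, R) = -9*((X + R) + (R + 4)*R) = -9*((R + X) + (4 + R)*R) = -9*((R + X) + R*(4 + R)) = -9*(R + X + R*(4 + R)) = -9*R - 9*X - 9*R*(4 + R))
1/(A(166, -94) + 78044) = 1/((-45*(-94) - 9*166 - 9*(-94)²) + 78044) = 1/((4230 - 1494 - 9*8836) + 78044) = 1/((4230 - 1494 - 79524) + 78044) = 1/(-76788 + 78044) = 1/1256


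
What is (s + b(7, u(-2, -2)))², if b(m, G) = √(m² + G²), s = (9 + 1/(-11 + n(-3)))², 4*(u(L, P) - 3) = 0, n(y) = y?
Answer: 246368753/38416 + 15625*√58/98 ≈ 7627.4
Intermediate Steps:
u(L, P) = 3 (u(L, P) = 3 + (¼)*0 = 3 + 0 = 3)
s = 15625/196 (s = (9 + 1/(-11 - 3))² = (9 + 1/(-14))² = (9 - 1/14)² = (125/14)² = 15625/196 ≈ 79.719)
b(m, G) = √(G² + m²)
(s + b(7, u(-2, -2)))² = (15625/196 + √(3² + 7²))² = (15625/196 + √(9 + 49))² = (15625/196 + √58)²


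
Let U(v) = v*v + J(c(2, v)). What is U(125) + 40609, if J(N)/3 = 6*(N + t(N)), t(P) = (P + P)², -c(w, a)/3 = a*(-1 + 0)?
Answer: 10187984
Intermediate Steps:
c(w, a) = 3*a (c(w, a) = -3*a*(-1 + 0) = -3*a*(-1) = -(-3)*a = 3*a)
t(P) = 4*P² (t(P) = (2*P)² = 4*P²)
J(N) = 18*N + 72*N² (J(N) = 3*(6*(N + 4*N²)) = 3*(6*N + 24*N²) = 18*N + 72*N²)
U(v) = v² + 54*v*(1 + 12*v) (U(v) = v*v + 18*(3*v)*(1 + 4*(3*v)) = v² + 18*(3*v)*(1 + 12*v) = v² + 54*v*(1 + 12*v))
U(125) + 40609 = 125*(54 + 649*125) + 40609 = 125*(54 + 81125) + 40609 = 125*81179 + 40609 = 10147375 + 40609 = 10187984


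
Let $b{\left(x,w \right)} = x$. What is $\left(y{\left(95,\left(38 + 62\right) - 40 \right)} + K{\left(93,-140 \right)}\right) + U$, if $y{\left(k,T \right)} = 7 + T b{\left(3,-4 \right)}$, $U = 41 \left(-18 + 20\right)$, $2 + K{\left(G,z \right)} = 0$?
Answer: $267$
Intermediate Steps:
$K{\left(G,z \right)} = -2$ ($K{\left(G,z \right)} = -2 + 0 = -2$)
$U = 82$ ($U = 41 \cdot 2 = 82$)
$y{\left(k,T \right)} = 7 + 3 T$ ($y{\left(k,T \right)} = 7 + T 3 = 7 + 3 T$)
$\left(y{\left(95,\left(38 + 62\right) - 40 \right)} + K{\left(93,-140 \right)}\right) + U = \left(\left(7 + 3 \left(\left(38 + 62\right) - 40\right)\right) - 2\right) + 82 = \left(\left(7 + 3 \left(100 - 40\right)\right) - 2\right) + 82 = \left(\left(7 + 3 \cdot 60\right) - 2\right) + 82 = \left(\left(7 + 180\right) - 2\right) + 82 = \left(187 - 2\right) + 82 = 185 + 82 = 267$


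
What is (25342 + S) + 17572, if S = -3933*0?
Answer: 42914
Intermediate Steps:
S = 0
(25342 + S) + 17572 = (25342 + 0) + 17572 = 25342 + 17572 = 42914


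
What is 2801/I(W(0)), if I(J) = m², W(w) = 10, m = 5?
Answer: 2801/25 ≈ 112.04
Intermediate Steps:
I(J) = 25 (I(J) = 5² = 25)
2801/I(W(0)) = 2801/25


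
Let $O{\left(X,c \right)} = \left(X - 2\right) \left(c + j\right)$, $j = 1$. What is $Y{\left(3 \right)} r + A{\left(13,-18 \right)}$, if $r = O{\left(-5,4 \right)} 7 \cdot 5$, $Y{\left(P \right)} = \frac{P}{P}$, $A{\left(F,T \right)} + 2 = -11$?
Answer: $-1238$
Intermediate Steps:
$A{\left(F,T \right)} = -13$ ($A{\left(F,T \right)} = -2 - 11 = -13$)
$Y{\left(P \right)} = 1$
$O{\left(X,c \right)} = \left(1 + c\right) \left(-2 + X\right)$ ($O{\left(X,c \right)} = \left(X - 2\right) \left(c + 1\right) = \left(-2 + X\right) \left(1 + c\right) = \left(1 + c\right) \left(-2 + X\right)$)
$r = -1225$ ($r = \left(-2 - 5 - 8 - 20\right) 7 \cdot 5 = \left(-35\right) 7 \cdot 5 = \left(-245\right) 5 = -1225$)
$Y{\left(3 \right)} r + A{\left(13,-18 \right)} = 1 \left(-1225\right) - 13 = -1225 - 13 = -1238$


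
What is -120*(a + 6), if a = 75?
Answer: -9720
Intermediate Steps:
-120*(a + 6) = -120*(75 + 6) = -120*81 = -9720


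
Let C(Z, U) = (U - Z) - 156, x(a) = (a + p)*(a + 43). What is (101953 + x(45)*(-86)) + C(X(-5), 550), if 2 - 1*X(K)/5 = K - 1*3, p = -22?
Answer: -71767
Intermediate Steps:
x(a) = (-22 + a)*(43 + a) (x(a) = (a - 22)*(a + 43) = (-22 + a)*(43 + a))
X(K) = 25 - 5*K (X(K) = 10 - 5*(K - 1*3) = 10 - 5*(K - 3) = 10 - 5*(-3 + K) = 10 + (15 - 5*K) = 25 - 5*K)
C(Z, U) = -156 + U - Z
(101953 + x(45)*(-86)) + C(X(-5), 550) = (101953 + (-946 + 45**2 + 21*45)*(-86)) + (-156 + 550 - (25 - 5*(-5))) = (101953 + (-946 + 2025 + 945)*(-86)) + (-156 + 550 - (25 + 25)) = (101953 + 2024*(-86)) + (-156 + 550 - 1*50) = (101953 - 174064) + (-156 + 550 - 50) = -72111 + 344 = -71767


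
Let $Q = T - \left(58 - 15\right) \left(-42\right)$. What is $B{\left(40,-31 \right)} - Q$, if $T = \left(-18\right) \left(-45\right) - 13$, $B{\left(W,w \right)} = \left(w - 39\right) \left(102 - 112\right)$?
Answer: $-1903$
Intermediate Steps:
$B{\left(W,w \right)} = 390 - 10 w$ ($B{\left(W,w \right)} = \left(-39 + w\right) \left(-10\right) = 390 - 10 w$)
$T = 797$ ($T = 810 - 13 = 797$)
$Q = 2603$ ($Q = 797 - \left(58 - 15\right) \left(-42\right) = 797 - 43 \left(-42\right) = 797 - -1806 = 797 + 1806 = 2603$)
$B{\left(40,-31 \right)} - Q = \left(390 - -310\right) - 2603 = \left(390 + 310\right) - 2603 = 700 - 2603 = -1903$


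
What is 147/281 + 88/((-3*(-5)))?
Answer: 26933/4215 ≈ 6.3898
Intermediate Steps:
147/281 + 88/((-3*(-5))) = 147*(1/281) + 88/15 = 147/281 + 88*(1/15) = 147/281 + 88/15 = 26933/4215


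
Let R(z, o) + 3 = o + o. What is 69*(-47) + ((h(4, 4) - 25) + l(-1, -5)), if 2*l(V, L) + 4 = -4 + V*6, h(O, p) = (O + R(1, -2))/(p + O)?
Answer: -26203/8 ≈ -3275.4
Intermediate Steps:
R(z, o) = -3 + 2*o (R(z, o) = -3 + (o + o) = -3 + 2*o)
h(O, p) = (-7 + O)/(O + p) (h(O, p) = (O + (-3 + 2*(-2)))/(p + O) = (O + (-3 - 4))/(O + p) = (O - 7)/(O + p) = (-7 + O)/(O + p))
l(V, L) = -4 + 3*V (l(V, L) = -2 + (-4 + V*6)/2 = -2 + (-4 + 6*V)/2 = -2 + (-2 + 3*V) = -4 + 3*V)
69*(-47) + ((h(4, 4) - 25) + l(-1, -5)) = 69*(-47) + (((-7 + 4)/(4 + 4) - 25) + (-4 + 3*(-1))) = -3243 + ((-3/8 - 25) + (-4 - 3)) = -3243 + (((⅛)*(-3) - 25) - 7) = -3243 + ((-3/8 - 25) - 7) = -3243 + (-203/8 - 7) = -3243 - 259/8 = -26203/8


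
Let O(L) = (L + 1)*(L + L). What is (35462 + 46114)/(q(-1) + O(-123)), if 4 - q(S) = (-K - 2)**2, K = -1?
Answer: 9064/3335 ≈ 2.7178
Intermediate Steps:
q(S) = 3 (q(S) = 4 - (-1*(-1) - 2)**2 = 4 - (1 - 2)**2 = 4 - 1*(-1)**2 = 4 - 1*1 = 4 - 1 = 3)
O(L) = 2*L*(1 + L) (O(L) = (1 + L)*(2*L) = 2*L*(1 + L))
(35462 + 46114)/(q(-1) + O(-123)) = (35462 + 46114)/(3 + 2*(-123)*(1 - 123)) = 81576/(3 + 2*(-123)*(-122)) = 81576/(3 + 30012) = 81576/30015 = 81576*(1/30015) = 9064/3335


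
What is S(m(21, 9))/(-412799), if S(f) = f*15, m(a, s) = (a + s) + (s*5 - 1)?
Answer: -1110/412799 ≈ -0.0026890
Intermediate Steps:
m(a, s) = -1 + a + 6*s (m(a, s) = (a + s) + (5*s - 1) = (a + s) + (-1 + 5*s) = -1 + a + 6*s)
S(f) = 15*f
S(m(21, 9))/(-412799) = (15*(-1 + 21 + 6*9))/(-412799) = (15*(-1 + 21 + 54))*(-1/412799) = (15*74)*(-1/412799) = 1110*(-1/412799) = -1110/412799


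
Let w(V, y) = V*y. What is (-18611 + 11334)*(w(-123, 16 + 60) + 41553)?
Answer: -234355785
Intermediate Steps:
(-18611 + 11334)*(w(-123, 16 + 60) + 41553) = (-18611 + 11334)*(-123*(16 + 60) + 41553) = -7277*(-123*76 + 41553) = -7277*(-9348 + 41553) = -7277*32205 = -234355785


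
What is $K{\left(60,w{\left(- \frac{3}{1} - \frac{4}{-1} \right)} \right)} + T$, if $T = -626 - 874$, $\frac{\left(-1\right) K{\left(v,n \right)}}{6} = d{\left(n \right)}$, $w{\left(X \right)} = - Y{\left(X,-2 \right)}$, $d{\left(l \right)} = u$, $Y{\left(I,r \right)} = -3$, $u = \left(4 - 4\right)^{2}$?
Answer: $-1500$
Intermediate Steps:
$u = 0$ ($u = 0^{2} = 0$)
$d{\left(l \right)} = 0$
$w{\left(X \right)} = 3$ ($w{\left(X \right)} = \left(-1\right) \left(-3\right) = 3$)
$K{\left(v,n \right)} = 0$ ($K{\left(v,n \right)} = \left(-6\right) 0 = 0$)
$T = -1500$
$K{\left(60,w{\left(- \frac{3}{1} - \frac{4}{-1} \right)} \right)} + T = 0 - 1500 = -1500$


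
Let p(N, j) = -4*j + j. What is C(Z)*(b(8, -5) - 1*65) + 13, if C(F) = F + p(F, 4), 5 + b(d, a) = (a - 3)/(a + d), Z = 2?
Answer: 2219/3 ≈ 739.67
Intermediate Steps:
b(d, a) = -5 + (-3 + a)/(a + d) (b(d, a) = -5 + (a - 3)/(a + d) = -5 + (-3 + a)/(a + d))
p(N, j) = -3*j
C(F) = -12 + F (C(F) = F - 3*4 = F - 12 = -12 + F)
C(Z)*(b(8, -5) - 1*65) + 13 = (-12 + 2)*((-3 - 5*8 - 4*(-5))/(-5 + 8) - 1*65) + 13 = -10*((-3 - 40 + 20)/3 - 65) + 13 = -10*((1/3)*(-23) - 65) + 13 = -10*(-23/3 - 65) + 13 = -10*(-218/3) + 13 = 2180/3 + 13 = 2219/3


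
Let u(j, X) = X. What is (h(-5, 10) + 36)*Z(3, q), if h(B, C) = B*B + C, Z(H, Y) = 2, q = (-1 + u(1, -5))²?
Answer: 142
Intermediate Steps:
q = 36 (q = (-1 - 5)² = (-6)² = 36)
h(B, C) = C + B² (h(B, C) = B² + C = C + B²)
(h(-5, 10) + 36)*Z(3, q) = ((10 + (-5)²) + 36)*2 = ((10 + 25) + 36)*2 = (35 + 36)*2 = 71*2 = 142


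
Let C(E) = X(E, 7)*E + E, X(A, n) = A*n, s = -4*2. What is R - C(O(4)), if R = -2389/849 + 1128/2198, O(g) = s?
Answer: -412689115/933051 ≈ -442.30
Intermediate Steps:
s = -8
O(g) = -8
C(E) = E + 7*E² (C(E) = (E*7)*E + E = (7*E)*E + E = 7*E² + E = E + 7*E²)
R = -2146675/933051 (R = -2389*1/849 + 1128*(1/2198) = -2389/849 + 564/1099 = -2146675/933051 ≈ -2.3007)
R - C(O(4)) = -2146675/933051 - (-8)*(1 + 7*(-8)) = -2146675/933051 - (-8)*(1 - 56) = -2146675/933051 - (-8)*(-55) = -2146675/933051 - 1*440 = -2146675/933051 - 440 = -412689115/933051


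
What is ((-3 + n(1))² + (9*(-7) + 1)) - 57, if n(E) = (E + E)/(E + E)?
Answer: -115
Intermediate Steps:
n(E) = 1 (n(E) = (2*E)/((2*E)) = (2*E)*(1/(2*E)) = 1)
((-3 + n(1))² + (9*(-7) + 1)) - 57 = ((-3 + 1)² + (9*(-7) + 1)) - 57 = ((-2)² + (-63 + 1)) - 57 = (4 - 62) - 57 = -58 - 57 = -115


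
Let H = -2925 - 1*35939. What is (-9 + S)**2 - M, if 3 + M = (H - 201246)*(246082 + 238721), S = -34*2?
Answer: 116406054262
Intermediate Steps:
S = -68
H = -38864 (H = -2925 - 35939 = -38864)
M = -116406048333 (M = -3 + (-38864 - 201246)*(246082 + 238721) = -3 - 240110*484803 = -3 - 116406048330 = -116406048333)
(-9 + S)**2 - M = (-9 - 68)**2 - 1*(-116406048333) = (-77)**2 + 116406048333 = 5929 + 116406048333 = 116406054262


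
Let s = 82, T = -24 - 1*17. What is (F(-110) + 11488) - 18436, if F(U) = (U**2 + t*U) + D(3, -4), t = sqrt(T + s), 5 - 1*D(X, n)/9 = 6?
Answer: 5143 - 110*sqrt(41) ≈ 4438.7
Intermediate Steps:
D(X, n) = -9 (D(X, n) = 45 - 9*6 = 45 - 54 = -9)
T = -41 (T = -24 - 17 = -41)
t = sqrt(41) (t = sqrt(-41 + 82) = sqrt(41) ≈ 6.4031)
F(U) = -9 + U**2 + U*sqrt(41) (F(U) = (U**2 + sqrt(41)*U) - 9 = (U**2 + U*sqrt(41)) - 9 = -9 + U**2 + U*sqrt(41))
(F(-110) + 11488) - 18436 = ((-9 + (-110)**2 - 110*sqrt(41)) + 11488) - 18436 = ((-9 + 12100 - 110*sqrt(41)) + 11488) - 18436 = ((12091 - 110*sqrt(41)) + 11488) - 18436 = (23579 - 110*sqrt(41)) - 18436 = 5143 - 110*sqrt(41)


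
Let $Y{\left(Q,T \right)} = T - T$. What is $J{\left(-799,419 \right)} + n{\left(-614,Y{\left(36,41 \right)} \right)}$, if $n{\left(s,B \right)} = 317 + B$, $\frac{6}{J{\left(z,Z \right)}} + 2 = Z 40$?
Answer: $\frac{885382}{2793} \approx 317.0$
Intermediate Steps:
$Y{\left(Q,T \right)} = 0$
$J{\left(z,Z \right)} = \frac{6}{-2 + 40 Z}$ ($J{\left(z,Z \right)} = \frac{6}{-2 + Z 40} = \frac{6}{-2 + 40 Z}$)
$J{\left(-799,419 \right)} + n{\left(-614,Y{\left(36,41 \right)} \right)} = \frac{3}{-1 + 20 \cdot 419} + \left(317 + 0\right) = \frac{3}{-1 + 8380} + 317 = \frac{3}{8379} + 317 = 3 \cdot \frac{1}{8379} + 317 = \frac{1}{2793} + 317 = \frac{885382}{2793}$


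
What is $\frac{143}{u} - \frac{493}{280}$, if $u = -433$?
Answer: $- \frac{253509}{121240} \approx -2.091$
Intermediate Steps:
$\frac{143}{u} - \frac{493}{280} = \frac{143}{-433} - \frac{493}{280} = 143 \left(- \frac{1}{433}\right) - \frac{493}{280} = - \frac{143}{433} - \frac{493}{280} = - \frac{253509}{121240}$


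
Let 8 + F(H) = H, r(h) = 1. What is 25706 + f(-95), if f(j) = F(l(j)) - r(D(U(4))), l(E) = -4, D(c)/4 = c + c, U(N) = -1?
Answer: 25693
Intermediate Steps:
D(c) = 8*c (D(c) = 4*(c + c) = 4*(2*c) = 8*c)
F(H) = -8 + H
f(j) = -13 (f(j) = (-8 - 4) - 1*1 = -12 - 1 = -13)
25706 + f(-95) = 25706 - 13 = 25693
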